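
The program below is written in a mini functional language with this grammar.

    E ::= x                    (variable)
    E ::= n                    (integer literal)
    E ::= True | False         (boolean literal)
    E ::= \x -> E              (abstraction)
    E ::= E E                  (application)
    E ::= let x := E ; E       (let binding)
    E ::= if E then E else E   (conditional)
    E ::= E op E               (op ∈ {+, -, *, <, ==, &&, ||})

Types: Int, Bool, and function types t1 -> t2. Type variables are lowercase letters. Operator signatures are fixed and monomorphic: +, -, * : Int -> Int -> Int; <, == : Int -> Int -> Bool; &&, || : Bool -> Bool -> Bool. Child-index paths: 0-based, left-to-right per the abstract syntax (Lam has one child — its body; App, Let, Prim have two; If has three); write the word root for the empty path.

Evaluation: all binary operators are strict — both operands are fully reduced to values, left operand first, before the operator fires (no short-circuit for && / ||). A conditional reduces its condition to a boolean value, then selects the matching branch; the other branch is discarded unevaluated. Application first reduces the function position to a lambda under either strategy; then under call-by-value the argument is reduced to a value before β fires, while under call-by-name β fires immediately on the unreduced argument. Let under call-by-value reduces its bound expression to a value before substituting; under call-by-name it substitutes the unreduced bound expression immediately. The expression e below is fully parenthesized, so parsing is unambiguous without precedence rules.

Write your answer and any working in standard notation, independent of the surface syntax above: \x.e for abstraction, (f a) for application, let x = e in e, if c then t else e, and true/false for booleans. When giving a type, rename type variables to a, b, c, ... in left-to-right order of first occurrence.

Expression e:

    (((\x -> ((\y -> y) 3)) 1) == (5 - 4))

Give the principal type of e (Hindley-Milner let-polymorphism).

Answer: Bool

Trace:
y : b
\y._ : b -> b
  unify b -> b ~ Int -> c
  unify b ~ Int
  unify Int ~ c
_ _ : Int
\x._ : a -> Int
  unify a -> Int ~ Int -> d
  unify a ~ Int
  unify Int ~ d
_ _ : Int
  unify Int ~ Int
  unify Int ~ Int
  unify Int ~ Int
  unify Int ~ Int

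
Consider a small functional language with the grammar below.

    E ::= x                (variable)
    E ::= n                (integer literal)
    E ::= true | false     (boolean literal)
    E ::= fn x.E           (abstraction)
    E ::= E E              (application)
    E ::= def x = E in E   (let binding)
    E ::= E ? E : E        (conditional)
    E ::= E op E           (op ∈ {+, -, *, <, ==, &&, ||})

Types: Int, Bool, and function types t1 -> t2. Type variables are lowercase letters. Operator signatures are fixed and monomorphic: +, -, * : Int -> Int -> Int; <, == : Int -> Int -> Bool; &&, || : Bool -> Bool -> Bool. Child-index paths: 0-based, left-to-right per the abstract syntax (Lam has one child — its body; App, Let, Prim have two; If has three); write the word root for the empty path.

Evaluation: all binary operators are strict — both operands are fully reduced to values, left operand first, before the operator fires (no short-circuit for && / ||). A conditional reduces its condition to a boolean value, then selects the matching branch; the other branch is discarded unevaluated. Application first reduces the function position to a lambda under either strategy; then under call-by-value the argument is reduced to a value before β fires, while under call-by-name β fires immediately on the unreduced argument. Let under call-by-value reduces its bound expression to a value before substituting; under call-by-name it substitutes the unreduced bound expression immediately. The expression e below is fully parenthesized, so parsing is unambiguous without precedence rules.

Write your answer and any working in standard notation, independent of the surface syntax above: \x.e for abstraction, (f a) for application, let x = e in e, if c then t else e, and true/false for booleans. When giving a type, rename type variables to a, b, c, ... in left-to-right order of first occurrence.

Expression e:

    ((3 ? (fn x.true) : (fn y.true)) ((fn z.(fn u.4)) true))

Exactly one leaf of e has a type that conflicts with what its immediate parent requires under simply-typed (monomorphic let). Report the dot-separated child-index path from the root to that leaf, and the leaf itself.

Answer: 0.0 : 3

Working:
  unify Int ~ Bool
  FAIL: mismatch Int ~ Bool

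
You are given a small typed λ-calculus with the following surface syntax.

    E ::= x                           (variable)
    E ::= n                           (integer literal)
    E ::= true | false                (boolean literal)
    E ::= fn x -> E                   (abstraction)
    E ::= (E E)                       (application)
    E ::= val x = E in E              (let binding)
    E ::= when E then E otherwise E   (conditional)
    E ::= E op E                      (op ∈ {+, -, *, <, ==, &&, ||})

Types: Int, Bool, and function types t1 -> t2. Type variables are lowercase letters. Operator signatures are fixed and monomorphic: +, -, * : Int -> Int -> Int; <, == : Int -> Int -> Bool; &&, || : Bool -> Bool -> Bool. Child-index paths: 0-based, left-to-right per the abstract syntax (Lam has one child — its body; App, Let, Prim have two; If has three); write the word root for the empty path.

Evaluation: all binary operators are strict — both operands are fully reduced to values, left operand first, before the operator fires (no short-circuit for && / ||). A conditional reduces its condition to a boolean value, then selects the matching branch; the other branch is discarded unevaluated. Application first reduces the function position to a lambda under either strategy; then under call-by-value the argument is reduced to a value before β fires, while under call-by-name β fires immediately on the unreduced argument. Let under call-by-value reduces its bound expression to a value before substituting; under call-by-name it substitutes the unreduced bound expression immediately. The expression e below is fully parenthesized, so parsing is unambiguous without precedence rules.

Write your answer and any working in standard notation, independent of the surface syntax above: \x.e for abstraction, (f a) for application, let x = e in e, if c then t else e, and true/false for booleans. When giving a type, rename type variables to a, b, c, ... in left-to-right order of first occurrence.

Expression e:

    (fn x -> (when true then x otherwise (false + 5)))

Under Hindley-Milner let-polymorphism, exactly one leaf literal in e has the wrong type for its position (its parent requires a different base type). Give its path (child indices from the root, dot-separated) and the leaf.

Answer: 0.2.0 : false

Trace:
  unify Bool ~ Bool
x : a
  unify Bool ~ Int
  FAIL: mismatch Bool ~ Int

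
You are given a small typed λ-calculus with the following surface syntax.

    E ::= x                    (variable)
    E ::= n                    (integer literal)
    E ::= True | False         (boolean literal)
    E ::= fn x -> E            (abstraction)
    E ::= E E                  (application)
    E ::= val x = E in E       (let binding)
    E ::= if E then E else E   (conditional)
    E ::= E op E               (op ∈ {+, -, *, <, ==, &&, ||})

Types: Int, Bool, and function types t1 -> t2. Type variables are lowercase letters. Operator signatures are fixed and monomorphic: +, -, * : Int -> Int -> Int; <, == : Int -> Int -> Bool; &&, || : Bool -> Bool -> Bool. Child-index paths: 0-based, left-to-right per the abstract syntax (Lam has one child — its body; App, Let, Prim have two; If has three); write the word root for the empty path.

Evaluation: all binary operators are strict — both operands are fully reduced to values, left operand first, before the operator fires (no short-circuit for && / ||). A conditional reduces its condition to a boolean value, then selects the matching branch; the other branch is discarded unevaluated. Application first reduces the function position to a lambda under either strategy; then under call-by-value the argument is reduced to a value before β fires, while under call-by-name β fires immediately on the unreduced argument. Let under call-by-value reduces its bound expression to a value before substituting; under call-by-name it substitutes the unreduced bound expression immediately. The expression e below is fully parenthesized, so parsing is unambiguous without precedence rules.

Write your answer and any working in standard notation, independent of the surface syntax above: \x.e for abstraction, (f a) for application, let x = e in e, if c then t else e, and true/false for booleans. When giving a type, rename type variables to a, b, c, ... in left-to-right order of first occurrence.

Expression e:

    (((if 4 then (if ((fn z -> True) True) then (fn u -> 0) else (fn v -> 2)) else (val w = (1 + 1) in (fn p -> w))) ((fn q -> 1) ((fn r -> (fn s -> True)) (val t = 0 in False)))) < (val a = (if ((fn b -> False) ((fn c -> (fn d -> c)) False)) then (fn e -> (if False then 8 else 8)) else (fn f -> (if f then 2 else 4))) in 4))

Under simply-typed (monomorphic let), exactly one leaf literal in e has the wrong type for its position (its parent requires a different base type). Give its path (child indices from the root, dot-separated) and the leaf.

Answer: 0.0.0 : 4

Trace:
  unify Int ~ Bool
  FAIL: mismatch Int ~ Bool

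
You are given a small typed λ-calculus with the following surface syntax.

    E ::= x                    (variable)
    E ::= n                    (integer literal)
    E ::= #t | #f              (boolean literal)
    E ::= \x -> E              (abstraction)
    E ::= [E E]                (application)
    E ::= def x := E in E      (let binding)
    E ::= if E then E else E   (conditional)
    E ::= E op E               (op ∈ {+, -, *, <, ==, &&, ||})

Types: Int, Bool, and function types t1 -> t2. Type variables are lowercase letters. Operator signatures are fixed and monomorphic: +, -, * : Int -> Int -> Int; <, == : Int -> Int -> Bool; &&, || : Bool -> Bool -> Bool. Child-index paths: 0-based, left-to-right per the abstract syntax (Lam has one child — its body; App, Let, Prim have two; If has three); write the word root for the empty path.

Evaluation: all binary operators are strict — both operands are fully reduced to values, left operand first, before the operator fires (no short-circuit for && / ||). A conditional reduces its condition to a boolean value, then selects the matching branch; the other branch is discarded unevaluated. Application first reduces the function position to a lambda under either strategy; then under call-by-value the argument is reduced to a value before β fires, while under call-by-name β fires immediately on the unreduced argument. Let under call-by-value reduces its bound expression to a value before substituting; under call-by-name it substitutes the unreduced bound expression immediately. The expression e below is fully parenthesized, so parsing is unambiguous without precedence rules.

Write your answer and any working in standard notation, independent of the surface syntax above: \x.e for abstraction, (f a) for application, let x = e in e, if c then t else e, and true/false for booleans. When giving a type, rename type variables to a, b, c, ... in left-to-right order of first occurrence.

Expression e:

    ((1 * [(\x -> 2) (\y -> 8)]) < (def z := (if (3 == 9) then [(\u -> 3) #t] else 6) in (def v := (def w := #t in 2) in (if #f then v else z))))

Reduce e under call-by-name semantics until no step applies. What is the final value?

Working:
step 0: ((1 * ((\x.2) (\y.8))) < (let z = (if (3 == 9) then ((\u.3) true) else 6) in (let v = (let w = true in 2) in (if false then v else z))))
step 1: [beta@0.1] ((1 * 2) < (let z = (if (3 == 9) then ((\u.3) true) else 6) in (let v = (let w = true in 2) in (if false then v else z))))
step 2: [delta@0] (2 < (let z = (if (3 == 9) then ((\u.3) true) else 6) in (let v = (let w = true in 2) in (if false then v else z))))
step 3: [let@1] (2 < (let v = (let w = true in 2) in (if false then v else (if (3 == 9) then ((\u.3) true) else 6))))
step 4: [let@1] (2 < (if false then (let w = true in 2) else (if (3 == 9) then ((\u.3) true) else 6)))
step 5: [if@1] (2 < (if (3 == 9) then ((\u.3) true) else 6))
step 6: [delta@1.0] (2 < (if false then ((\u.3) true) else 6))
step 7: [if@1] (2 < 6)
step 8: [delta@root] true

Answer: true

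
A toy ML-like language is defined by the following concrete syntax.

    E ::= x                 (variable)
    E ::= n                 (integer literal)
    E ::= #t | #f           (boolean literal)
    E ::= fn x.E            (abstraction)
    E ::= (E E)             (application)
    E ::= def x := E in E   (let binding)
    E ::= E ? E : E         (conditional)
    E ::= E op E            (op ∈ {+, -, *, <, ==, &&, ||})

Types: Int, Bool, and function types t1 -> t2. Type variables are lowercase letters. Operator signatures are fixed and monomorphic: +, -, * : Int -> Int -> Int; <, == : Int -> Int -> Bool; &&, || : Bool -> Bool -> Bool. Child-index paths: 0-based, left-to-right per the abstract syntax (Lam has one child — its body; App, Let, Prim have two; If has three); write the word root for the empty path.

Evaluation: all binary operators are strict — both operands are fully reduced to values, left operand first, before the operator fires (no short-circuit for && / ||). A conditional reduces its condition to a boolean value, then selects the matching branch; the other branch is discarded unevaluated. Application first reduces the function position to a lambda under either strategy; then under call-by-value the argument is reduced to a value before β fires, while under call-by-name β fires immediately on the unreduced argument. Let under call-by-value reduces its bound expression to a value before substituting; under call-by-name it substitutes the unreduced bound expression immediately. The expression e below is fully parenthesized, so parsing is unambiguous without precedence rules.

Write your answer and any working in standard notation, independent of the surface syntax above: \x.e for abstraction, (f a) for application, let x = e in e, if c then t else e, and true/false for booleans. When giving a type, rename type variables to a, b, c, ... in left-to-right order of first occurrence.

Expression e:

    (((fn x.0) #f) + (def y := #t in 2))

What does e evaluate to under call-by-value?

Answer: 2

Working:
step 0: (((\x.0) false) + (let y = true in 2))
step 1: [beta@0] (0 + (let y = true in 2))
step 2: [let@1] (0 + 2)
step 3: [delta@root] 2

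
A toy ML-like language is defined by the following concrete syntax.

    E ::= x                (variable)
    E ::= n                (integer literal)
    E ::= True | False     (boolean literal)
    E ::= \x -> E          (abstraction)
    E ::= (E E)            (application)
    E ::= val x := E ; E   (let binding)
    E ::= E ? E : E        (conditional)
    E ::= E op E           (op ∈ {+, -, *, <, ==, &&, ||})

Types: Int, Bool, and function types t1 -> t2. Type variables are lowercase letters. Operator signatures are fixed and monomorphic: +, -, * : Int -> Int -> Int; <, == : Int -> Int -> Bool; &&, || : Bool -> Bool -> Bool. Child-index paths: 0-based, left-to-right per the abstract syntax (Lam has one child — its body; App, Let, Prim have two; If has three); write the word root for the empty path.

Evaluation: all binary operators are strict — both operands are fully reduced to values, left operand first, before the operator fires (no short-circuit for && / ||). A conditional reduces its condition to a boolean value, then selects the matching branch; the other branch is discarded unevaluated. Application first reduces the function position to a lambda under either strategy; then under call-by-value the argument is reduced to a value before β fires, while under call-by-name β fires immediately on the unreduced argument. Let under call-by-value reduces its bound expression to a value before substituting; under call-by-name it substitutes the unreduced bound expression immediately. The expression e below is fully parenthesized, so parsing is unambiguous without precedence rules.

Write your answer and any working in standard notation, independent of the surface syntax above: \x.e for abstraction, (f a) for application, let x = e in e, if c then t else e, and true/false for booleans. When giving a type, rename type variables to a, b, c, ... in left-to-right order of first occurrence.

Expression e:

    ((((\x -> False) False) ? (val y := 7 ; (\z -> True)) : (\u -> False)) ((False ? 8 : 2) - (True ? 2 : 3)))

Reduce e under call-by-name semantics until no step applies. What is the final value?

Working:
step 0: ((if ((\x.false) false) then (let y = 7 in (\z.true)) else (\u.false)) ((if false then 8 else 2) - (if true then 2 else 3)))
step 1: [beta@0.0] ((if false then (let y = 7 in (\z.true)) else (\u.false)) ((if false then 8 else 2) - (if true then 2 else 3)))
step 2: [if@0] ((\u.false) ((if false then 8 else 2) - (if true then 2 else 3)))
step 3: [beta@root] false

Answer: false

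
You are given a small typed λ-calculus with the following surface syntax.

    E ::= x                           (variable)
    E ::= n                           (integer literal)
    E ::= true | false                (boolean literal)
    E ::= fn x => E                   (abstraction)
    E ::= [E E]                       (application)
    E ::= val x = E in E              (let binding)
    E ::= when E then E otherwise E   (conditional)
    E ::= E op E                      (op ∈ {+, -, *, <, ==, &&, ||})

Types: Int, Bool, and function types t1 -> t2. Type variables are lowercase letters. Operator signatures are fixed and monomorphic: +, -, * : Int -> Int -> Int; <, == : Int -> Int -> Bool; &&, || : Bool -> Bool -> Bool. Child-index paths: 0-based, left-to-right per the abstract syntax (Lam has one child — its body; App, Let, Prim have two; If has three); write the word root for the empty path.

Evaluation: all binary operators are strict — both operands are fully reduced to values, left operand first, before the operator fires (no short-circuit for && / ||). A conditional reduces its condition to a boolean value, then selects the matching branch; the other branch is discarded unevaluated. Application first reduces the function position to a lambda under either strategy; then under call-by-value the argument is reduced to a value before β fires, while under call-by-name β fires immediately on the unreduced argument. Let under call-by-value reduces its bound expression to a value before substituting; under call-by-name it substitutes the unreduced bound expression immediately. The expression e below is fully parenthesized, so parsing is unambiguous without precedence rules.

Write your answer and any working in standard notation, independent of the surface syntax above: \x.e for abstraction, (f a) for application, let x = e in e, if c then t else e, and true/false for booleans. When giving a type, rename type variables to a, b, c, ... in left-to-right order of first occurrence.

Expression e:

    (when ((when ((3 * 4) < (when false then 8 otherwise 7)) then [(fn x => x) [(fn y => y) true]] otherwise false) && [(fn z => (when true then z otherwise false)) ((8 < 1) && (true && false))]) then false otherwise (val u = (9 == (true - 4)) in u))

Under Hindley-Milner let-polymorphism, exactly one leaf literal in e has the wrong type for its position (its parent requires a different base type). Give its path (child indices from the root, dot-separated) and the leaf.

Answer: 2.0.1.0 : true

Working:
  unify Int ~ Int
  unify Int ~ Int
  unify Int ~ Int
  unify Bool ~ Bool
  unify Int ~ Int
  unify Int ~ Int
  unify Bool ~ Bool
x : a
\x._ : a -> a
y : b
\y._ : b -> b
  unify b -> b ~ Bool -> c
  unify b ~ Bool
  unify Bool ~ c
_ _ : Bool
  unify a -> a ~ Bool -> d
  unify a ~ Bool
  unify Bool ~ d
_ _ : Bool
  unify Bool ~ Bool
  unify Bool ~ Bool
  unify Bool ~ Bool
z : e
  unify e ~ Bool
\z._ : Bool -> Bool
  unify Int ~ Int
  unify Int ~ Int
  unify Bool ~ Bool
  unify Bool ~ Bool
  unify Bool ~ Bool
  unify Bool ~ Bool
  unify Bool -> Bool ~ Bool -> f
  unify Bool ~ Bool
  unify Bool ~ f
_ _ : Bool
  unify Bool ~ Bool
  unify Bool ~ Bool
  unify Int ~ Int
  unify Bool ~ Int
  FAIL: mismatch Bool ~ Int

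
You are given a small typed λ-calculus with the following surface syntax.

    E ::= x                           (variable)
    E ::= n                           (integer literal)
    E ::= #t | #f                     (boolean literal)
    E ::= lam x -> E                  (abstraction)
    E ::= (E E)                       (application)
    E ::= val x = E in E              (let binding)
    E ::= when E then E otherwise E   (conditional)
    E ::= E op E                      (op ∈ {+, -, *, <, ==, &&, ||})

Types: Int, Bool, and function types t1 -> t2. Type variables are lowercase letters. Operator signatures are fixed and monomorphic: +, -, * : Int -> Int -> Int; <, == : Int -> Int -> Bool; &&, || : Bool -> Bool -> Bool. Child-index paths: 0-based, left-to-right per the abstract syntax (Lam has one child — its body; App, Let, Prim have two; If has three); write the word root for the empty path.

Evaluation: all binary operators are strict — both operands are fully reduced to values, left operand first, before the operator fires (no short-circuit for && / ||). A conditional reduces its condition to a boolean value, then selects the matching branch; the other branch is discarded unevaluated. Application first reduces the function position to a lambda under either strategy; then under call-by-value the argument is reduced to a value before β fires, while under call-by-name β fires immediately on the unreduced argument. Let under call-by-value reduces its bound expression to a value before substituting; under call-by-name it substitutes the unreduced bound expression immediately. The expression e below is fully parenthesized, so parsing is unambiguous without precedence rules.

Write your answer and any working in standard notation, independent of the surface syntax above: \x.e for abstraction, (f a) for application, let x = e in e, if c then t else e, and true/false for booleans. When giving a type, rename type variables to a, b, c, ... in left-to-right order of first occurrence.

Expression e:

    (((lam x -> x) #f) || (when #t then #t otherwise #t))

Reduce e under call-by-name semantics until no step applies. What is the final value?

Answer: true

Derivation:
step 0: (((\x.x) false) || (if true then true else true))
step 1: [beta@0] (false || (if true then true else true))
step 2: [if@1] (false || true)
step 3: [delta@root] true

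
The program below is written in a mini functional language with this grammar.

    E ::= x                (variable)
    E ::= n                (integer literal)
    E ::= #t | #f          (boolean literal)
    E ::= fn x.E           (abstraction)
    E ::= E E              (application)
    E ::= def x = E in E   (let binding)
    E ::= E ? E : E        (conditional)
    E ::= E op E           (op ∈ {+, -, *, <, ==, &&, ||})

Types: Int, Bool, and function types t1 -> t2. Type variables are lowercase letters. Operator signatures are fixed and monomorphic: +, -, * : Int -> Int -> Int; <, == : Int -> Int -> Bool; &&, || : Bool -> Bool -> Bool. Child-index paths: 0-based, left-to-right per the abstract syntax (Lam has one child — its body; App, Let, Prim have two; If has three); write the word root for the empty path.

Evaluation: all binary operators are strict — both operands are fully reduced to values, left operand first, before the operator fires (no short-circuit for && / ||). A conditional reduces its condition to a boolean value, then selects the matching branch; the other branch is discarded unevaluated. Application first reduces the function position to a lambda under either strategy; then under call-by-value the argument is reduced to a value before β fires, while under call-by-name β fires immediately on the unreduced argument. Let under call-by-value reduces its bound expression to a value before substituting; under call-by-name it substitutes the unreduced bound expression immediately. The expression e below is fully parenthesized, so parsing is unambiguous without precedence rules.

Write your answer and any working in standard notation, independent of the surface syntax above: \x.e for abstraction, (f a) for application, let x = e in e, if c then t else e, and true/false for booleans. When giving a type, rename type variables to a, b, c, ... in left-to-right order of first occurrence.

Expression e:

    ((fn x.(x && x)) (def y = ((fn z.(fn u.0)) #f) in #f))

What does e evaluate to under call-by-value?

Derivation:
step 0: ((\x.(x && x)) (let y = ((\z.(\u.0)) false) in false))
step 1: [beta@1.0] ((\x.(x && x)) (let y = (\u.0) in false))
step 2: [let@1] ((\x.(x && x)) false)
step 3: [beta@root] (false && false)
step 4: [delta@root] false

Answer: false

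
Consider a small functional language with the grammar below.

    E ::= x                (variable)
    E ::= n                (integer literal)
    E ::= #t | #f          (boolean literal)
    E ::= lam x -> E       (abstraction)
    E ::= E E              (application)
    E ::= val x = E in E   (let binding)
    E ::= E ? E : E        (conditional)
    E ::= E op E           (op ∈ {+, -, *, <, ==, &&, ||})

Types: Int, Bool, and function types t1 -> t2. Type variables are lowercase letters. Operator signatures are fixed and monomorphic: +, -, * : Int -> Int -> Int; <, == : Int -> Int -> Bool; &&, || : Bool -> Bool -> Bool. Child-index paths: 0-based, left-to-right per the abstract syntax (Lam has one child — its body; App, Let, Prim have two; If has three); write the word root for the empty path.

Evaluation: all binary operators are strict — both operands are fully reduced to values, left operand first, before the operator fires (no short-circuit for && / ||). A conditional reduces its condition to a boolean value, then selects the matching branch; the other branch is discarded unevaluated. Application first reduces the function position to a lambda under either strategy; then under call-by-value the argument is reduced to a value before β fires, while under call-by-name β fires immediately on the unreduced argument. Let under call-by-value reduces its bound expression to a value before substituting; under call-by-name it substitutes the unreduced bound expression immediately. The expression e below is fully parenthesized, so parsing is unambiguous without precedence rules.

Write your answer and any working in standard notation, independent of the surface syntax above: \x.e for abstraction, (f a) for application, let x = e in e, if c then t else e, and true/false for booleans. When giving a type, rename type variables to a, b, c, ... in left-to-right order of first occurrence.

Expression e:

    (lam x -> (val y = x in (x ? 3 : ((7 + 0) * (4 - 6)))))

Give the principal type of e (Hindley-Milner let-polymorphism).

Answer: Bool -> Int

Derivation:
x : a
let y : a
x : a
  unify a ~ Bool
  unify Int ~ Int
  unify Int ~ Int
  unify Int ~ Int
  unify Int ~ Int
  unify Int ~ Int
  unify Int ~ Int
  unify Int ~ Int
\x._ : Bool -> Int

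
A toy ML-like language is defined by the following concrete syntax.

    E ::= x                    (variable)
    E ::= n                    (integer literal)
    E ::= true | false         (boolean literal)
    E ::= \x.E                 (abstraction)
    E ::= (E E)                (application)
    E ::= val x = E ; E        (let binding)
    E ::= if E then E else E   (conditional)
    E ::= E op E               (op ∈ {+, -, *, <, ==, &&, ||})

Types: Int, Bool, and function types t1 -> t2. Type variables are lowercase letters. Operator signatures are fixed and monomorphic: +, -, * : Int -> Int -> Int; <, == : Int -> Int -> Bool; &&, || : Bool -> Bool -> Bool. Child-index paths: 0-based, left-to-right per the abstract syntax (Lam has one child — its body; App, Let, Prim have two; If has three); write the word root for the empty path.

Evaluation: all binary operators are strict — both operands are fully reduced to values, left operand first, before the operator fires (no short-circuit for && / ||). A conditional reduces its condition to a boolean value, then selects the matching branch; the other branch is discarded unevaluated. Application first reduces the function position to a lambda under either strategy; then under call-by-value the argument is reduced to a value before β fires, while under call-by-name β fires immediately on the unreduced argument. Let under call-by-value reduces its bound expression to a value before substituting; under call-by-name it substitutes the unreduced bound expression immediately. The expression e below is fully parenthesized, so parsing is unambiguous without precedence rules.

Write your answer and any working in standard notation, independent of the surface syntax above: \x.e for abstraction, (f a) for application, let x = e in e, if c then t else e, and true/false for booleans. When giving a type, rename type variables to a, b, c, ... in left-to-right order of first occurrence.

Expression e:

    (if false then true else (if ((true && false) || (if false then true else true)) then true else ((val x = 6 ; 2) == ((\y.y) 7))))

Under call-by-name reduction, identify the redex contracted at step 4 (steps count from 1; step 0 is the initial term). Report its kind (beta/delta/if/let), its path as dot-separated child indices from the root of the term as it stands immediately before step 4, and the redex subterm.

Answer: delta at 0 : (false || true)

Working:
step 0: (if false then true else (if ((true && false) || (if false then true else true)) then true else ((let x = 6 in 2) == ((\y.y) 7))))
step 1: [if@root] (if ((true && false) || (if false then true else true)) then true else ((let x = 6 in 2) == ((\y.y) 7)))
step 2: [delta@0.0] (if (false || (if false then true else true)) then true else ((let x = 6 in 2) == ((\y.y) 7)))
step 3: [if@0.1] (if (false || true) then true else ((let x = 6 in 2) == ((\y.y) 7)))
step 4: [delta@0] (if true then true else ((let x = 6 in 2) == ((\y.y) 7)))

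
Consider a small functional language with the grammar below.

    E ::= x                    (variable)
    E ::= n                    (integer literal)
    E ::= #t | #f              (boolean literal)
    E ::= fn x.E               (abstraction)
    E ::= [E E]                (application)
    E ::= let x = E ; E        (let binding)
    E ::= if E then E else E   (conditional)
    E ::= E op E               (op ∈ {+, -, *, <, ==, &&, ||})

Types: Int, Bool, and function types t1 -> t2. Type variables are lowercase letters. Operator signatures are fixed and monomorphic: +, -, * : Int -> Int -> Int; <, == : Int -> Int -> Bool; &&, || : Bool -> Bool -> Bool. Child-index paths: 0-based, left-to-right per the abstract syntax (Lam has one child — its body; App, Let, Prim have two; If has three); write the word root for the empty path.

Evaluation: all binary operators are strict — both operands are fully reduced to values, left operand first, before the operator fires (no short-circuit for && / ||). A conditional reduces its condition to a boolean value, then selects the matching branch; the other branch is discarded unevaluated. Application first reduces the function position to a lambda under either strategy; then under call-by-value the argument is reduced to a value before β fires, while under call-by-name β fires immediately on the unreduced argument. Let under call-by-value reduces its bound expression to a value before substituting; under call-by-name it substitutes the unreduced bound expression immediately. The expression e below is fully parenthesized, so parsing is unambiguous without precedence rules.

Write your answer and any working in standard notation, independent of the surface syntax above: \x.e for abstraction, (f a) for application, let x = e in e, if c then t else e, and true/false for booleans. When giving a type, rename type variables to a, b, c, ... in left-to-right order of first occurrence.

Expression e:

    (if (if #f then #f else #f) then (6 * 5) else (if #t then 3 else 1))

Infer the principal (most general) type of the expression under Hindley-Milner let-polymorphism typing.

Working:
  unify Bool ~ Bool
  unify Bool ~ Bool
  unify Bool ~ Bool
  unify Int ~ Int
  unify Int ~ Int
  unify Bool ~ Bool
  unify Int ~ Int
  unify Int ~ Int

Answer: Int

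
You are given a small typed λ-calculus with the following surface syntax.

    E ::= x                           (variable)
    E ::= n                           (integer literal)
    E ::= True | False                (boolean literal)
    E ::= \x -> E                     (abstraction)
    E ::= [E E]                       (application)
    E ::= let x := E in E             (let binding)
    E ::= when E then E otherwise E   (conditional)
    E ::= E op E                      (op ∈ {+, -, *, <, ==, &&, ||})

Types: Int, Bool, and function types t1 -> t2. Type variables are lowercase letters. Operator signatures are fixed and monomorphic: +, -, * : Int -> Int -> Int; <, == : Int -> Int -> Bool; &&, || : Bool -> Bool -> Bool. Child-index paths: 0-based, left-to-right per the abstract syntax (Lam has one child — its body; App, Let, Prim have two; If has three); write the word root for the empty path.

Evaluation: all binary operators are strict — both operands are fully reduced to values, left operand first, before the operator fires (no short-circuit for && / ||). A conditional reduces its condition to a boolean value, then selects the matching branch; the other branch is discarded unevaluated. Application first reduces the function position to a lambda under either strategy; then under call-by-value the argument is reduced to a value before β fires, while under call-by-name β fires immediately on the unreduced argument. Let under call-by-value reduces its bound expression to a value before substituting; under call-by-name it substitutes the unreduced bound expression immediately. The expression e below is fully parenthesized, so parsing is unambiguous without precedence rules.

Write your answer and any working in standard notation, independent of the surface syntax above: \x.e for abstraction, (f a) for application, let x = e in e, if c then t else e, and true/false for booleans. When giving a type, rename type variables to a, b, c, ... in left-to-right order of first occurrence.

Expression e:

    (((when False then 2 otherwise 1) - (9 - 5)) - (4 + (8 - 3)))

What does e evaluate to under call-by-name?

Answer: -12

Working:
step 0: (((if false then 2 else 1) - (9 - 5)) - (4 + (8 - 3)))
step 1: [if@0.0] ((1 - (9 - 5)) - (4 + (8 - 3)))
step 2: [delta@0.1] ((1 - 4) - (4 + (8 - 3)))
step 3: [delta@0] (-3 - (4 + (8 - 3)))
step 4: [delta@1.1] (-3 - (4 + 5))
step 5: [delta@1] (-3 - 9)
step 6: [delta@root] -12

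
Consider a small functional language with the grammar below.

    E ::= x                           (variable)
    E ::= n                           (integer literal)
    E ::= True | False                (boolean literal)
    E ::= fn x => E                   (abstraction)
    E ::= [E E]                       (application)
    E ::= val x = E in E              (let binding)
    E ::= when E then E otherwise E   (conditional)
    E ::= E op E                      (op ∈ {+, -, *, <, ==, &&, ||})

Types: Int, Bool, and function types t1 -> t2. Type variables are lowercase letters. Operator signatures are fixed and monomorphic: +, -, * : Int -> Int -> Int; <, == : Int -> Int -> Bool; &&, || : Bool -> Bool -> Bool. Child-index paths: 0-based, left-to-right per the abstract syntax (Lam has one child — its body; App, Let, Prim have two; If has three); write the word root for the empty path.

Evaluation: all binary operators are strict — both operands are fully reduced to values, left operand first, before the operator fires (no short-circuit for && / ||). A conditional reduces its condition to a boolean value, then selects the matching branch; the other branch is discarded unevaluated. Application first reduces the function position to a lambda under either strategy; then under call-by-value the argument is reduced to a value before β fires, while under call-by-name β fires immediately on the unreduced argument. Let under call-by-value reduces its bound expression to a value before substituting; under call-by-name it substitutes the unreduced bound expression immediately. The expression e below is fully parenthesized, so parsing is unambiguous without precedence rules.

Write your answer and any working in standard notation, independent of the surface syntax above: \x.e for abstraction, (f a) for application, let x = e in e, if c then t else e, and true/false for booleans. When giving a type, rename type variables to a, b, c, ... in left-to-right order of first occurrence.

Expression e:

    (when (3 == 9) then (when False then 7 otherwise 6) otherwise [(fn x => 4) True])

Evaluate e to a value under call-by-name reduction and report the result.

Working:
step 0: (if (3 == 9) then (if false then 7 else 6) else ((\x.4) true))
step 1: [delta@0] (if false then (if false then 7 else 6) else ((\x.4) true))
step 2: [if@root] ((\x.4) true)
step 3: [beta@root] 4

Answer: 4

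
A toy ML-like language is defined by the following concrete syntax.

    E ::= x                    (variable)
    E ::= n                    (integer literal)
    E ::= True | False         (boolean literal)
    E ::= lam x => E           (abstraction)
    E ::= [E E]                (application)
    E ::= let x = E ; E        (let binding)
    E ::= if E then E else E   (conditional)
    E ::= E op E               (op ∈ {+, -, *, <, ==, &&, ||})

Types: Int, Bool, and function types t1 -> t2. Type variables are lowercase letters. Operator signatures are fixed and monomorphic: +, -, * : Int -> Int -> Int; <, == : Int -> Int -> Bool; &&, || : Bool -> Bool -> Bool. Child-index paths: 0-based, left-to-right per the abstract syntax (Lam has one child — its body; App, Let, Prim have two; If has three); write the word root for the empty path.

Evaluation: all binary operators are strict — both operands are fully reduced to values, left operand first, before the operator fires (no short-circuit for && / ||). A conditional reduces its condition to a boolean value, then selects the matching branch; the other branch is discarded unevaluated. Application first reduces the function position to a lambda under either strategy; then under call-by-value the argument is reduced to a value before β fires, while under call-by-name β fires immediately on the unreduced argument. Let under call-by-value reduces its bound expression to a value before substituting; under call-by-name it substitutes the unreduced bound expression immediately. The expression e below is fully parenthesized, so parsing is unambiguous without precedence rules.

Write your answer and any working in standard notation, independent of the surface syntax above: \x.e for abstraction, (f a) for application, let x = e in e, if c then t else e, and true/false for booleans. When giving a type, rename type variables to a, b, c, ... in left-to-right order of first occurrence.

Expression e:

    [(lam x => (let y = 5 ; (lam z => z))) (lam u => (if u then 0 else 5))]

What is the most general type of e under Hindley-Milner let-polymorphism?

Derivation:
let y : Int
z : b
\z._ : b -> b
\x._ : a -> b -> b
u : c
  unify c ~ Bool
  unify Int ~ Int
\u._ : Bool -> Int
  unify a -> b -> b ~ (Bool -> Int) -> d
  unify a ~ Bool -> Int
  unify b -> b ~ d
_ _ : b -> b

Answer: a -> a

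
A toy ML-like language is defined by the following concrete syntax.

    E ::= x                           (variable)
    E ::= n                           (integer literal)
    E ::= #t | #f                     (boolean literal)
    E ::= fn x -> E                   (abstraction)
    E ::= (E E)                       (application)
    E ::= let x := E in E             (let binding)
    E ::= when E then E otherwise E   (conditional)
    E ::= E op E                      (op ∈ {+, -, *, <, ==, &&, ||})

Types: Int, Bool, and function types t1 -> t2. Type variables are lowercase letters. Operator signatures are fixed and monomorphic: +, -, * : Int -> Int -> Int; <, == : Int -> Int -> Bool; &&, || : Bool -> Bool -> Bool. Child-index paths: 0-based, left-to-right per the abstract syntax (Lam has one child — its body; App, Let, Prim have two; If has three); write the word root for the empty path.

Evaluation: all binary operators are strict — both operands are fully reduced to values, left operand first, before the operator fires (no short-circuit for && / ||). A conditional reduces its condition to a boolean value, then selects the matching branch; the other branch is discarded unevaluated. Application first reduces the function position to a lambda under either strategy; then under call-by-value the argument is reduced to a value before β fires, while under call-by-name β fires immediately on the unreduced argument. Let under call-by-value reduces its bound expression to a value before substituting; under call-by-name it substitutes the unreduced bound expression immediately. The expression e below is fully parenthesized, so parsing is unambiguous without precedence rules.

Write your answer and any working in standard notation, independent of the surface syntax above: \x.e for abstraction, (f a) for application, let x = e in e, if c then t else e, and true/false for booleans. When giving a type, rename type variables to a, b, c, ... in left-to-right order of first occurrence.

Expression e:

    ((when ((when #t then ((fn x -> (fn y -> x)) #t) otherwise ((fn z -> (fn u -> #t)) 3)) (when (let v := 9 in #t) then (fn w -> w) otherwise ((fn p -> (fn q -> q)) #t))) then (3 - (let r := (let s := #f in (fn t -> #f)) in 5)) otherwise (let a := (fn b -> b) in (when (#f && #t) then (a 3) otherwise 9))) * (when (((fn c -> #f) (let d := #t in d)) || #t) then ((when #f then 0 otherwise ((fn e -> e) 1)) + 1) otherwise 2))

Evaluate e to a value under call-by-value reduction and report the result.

Answer: -4

Derivation:
step 0: ((if ((if true then ((\x.(\y.x)) true) else ((\z.(\u.true)) 3)) (if (let v = 9 in true) then (\w.w) else ((\p.(\q.q)) true))) then (3 - (let r = (let s = false in (\t.false)) in 5)) else (let a = (\b.b) in (if (false && true) then (a 3) else 9))) * (if (((\c.false) (let d = true in d)) || true) then ((if false then 0 else ((\e.e) 1)) + 1) else 2))
step 1: [if@0.0.0] ((if (((\x.(\y.x)) true) (if (let v = 9 in true) then (\w.w) else ((\p.(\q.q)) true))) then (3 - (let r = (let s = false in (\t.false)) in 5)) else (let a = (\b.b) in (if (false && true) then (a 3) else 9))) * (if (((\c.false) (let d = true in d)) || true) then ((if false then 0 else ((\e.e) 1)) + 1) else 2))
step 2: [beta@0.0.0] ((if ((\y.true) (if (let v = 9 in true) then (\w.w) else ((\p.(\q.q)) true))) then (3 - (let r = (let s = false in (\t.false)) in 5)) else (let a = (\b.b) in (if (false && true) then (a 3) else 9))) * (if (((\c.false) (let d = true in d)) || true) then ((if false then 0 else ((\e.e) 1)) + 1) else 2))
step 3: [let@0.0.1.0] ((if ((\y.true) (if true then (\w.w) else ((\p.(\q.q)) true))) then (3 - (let r = (let s = false in (\t.false)) in 5)) else (let a = (\b.b) in (if (false && true) then (a 3) else 9))) * (if (((\c.false) (let d = true in d)) || true) then ((if false then 0 else ((\e.e) 1)) + 1) else 2))
step 4: [if@0.0.1] ((if ((\y.true) (\w.w)) then (3 - (let r = (let s = false in (\t.false)) in 5)) else (let a = (\b.b) in (if (false && true) then (a 3) else 9))) * (if (((\c.false) (let d = true in d)) || true) then ((if false then 0 else ((\e.e) 1)) + 1) else 2))
step 5: [beta@0.0] ((if true then (3 - (let r = (let s = false in (\t.false)) in 5)) else (let a = (\b.b) in (if (false && true) then (a 3) else 9))) * (if (((\c.false) (let d = true in d)) || true) then ((if false then 0 else ((\e.e) 1)) + 1) else 2))
step 6: [if@0] ((3 - (let r = (let s = false in (\t.false)) in 5)) * (if (((\c.false) (let d = true in d)) || true) then ((if false then 0 else ((\e.e) 1)) + 1) else 2))
step 7: [let@0.1.0] ((3 - (let r = (\t.false) in 5)) * (if (((\c.false) (let d = true in d)) || true) then ((if false then 0 else ((\e.e) 1)) + 1) else 2))
step 8: [let@0.1] ((3 - 5) * (if (((\c.false) (let d = true in d)) || true) then ((if false then 0 else ((\e.e) 1)) + 1) else 2))
step 9: [delta@0] (-2 * (if (((\c.false) (let d = true in d)) || true) then ((if false then 0 else ((\e.e) 1)) + 1) else 2))
step 10: [let@1.0.0.1] (-2 * (if (((\c.false) true) || true) then ((if false then 0 else ((\e.e) 1)) + 1) else 2))
step 11: [beta@1.0.0] (-2 * (if (false || true) then ((if false then 0 else ((\e.e) 1)) + 1) else 2))
step 12: [delta@1.0] (-2 * (if true then ((if false then 0 else ((\e.e) 1)) + 1) else 2))
step 13: [if@1] (-2 * ((if false then 0 else ((\e.e) 1)) + 1))
step 14: [if@1.0] (-2 * (((\e.e) 1) + 1))
step 15: [beta@1.0] (-2 * (1 + 1))
step 16: [delta@1] (-2 * 2)
step 17: [delta@root] -4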